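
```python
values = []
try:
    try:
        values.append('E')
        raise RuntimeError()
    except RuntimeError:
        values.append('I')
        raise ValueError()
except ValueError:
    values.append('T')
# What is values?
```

Step-by-step execution trace:
1. Inner try: `values.append('E')` → values = ['E'].
2. `raise RuntimeError()` raises RuntimeError.
3. Inner `except RuntimeError` matches → `values.append('I')` → values = ['E', 'I'].
4. `raise ValueError()` raises ValueError; propagates to outer try.
5. Outer `except ValueError` matches → `values.append('T')` → values = ['E', 'I', 'T'].
Result: ['E', 'I', 'T']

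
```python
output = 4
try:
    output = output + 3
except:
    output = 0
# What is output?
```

Step-by-step execution trace:
1. output starts at 4.
2. try: `output = output + 3` → output = 7. No exception raised.
3. `except` is skipped.
Result: 7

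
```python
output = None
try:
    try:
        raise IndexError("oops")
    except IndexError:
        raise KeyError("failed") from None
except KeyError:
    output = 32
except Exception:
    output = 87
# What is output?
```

Step-by-step execution trace:
1. Inner try raises IndexError; inner `except IndexError` catches it.
2. `raise KeyError(...) from None` raises KeyError (from None suppresses __context__, but the active exception is still KeyError).
3. Outer `except KeyError` matches → output = 32.
4. `except Exception` is not reached.
Result: 32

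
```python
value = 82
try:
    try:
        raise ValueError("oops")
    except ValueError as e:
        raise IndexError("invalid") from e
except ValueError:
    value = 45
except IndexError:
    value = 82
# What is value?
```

Step-by-step execution trace:
1. Inner try raises ValueError; inner `except ValueError as e` catches it.
2. `raise IndexError(...) from e` raises IndexError (ValueError is attached as __cause__, but only IndexError is active).
3. Outer `except ValueError` does not match IndexError; skipped.
4. Outer `except IndexError` matches → value = 82.
Result: 82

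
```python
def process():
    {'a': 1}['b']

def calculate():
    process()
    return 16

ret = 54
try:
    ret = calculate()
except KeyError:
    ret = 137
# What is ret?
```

Step-by-step execution trace:
1. ret starts at 54.
2. try: `calculate()` calls `process()`.
3. `process()` evaluates `{'a': 1}['b']`, which raises KeyError; it propagates through calculate (uncaught).
4. `return 16` in calculate is not reached; the assignment to ret does not complete.
5. `except KeyError` matches → ret = 137.
Result: 137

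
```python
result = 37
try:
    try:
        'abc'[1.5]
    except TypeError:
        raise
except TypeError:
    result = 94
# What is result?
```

Step-by-step execution trace:
1. Inner try: `'abc'[1.5]` raises TypeError.
2. Inner `except TypeError` matches; bare `raise` re-raises the same TypeError.
3. Outer `except TypeError` matches → result = 94.
Result: 94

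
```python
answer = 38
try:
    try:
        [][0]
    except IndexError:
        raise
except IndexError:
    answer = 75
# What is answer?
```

Step-by-step execution trace:
1. Inner try: `[][0]` raises IndexError.
2. Inner `except IndexError` matches; bare `raise` re-raises the same IndexError.
3. Outer `except IndexError` matches → answer = 75.
Result: 75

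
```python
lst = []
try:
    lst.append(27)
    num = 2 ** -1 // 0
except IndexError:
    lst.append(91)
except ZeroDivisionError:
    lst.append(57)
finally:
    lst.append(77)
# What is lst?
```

Step-by-step execution trace:
1. try: `lst.append(27)` → lst = [27].
2. `num = 2 ** -1 // 0` raises ZeroDivisionError.
3. `except IndexError` does not match ZeroDivisionError; skipped.
4. `except ZeroDivisionError` matches → `lst.append(57)` → lst = [27, 57].
5. finally always runs: `lst.append(77)` → lst = [27, 57, 77].
Result: [27, 57, 77]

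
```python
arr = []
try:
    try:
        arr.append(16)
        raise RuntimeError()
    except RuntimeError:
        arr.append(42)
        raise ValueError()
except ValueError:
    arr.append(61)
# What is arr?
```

Step-by-step execution trace:
1. Inner try: `arr.append(16)` → arr = [16].
2. `raise RuntimeError()` raises RuntimeError.
3. Inner `except RuntimeError` matches → `arr.append(42)` → arr = [16, 42].
4. `raise ValueError()` raises ValueError; propagates to outer try.
5. Outer `except ValueError` matches → `arr.append(61)` → arr = [16, 42, 61].
Result: [16, 42, 61]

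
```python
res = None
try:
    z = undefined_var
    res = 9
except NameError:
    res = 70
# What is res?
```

Step-by-step execution trace:
1. `z = undefined_var` raises NameError.
2. `res = 9` is not reached.
3. `except NameError` matches → res = 70.
Result: 70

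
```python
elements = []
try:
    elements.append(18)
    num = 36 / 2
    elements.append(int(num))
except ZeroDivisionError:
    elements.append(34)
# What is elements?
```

Step-by-step execution trace:
1. try: `elements.append(18)` → elements = [18].
2. `num = 36 / 2` → num = 18.0. No exception raised.
3. `elements.append(int(num))` → elements = [18, 18].
4. `except ZeroDivisionError` is skipped (no exception was raised).
Result: [18, 18]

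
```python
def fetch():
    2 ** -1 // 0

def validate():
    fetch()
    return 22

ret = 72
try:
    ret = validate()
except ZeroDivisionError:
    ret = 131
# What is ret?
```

Step-by-step execution trace:
1. ret starts at 72.
2. try: `validate()` calls `fetch()`.
3. `fetch()` evaluates `2 ** -1 // 0`, which raises ZeroDivisionError; it propagates through validate (uncaught).
4. `return 22` in validate is not reached; the assignment to ret does not complete.
5. `except ZeroDivisionError` matches → ret = 131.
Result: 131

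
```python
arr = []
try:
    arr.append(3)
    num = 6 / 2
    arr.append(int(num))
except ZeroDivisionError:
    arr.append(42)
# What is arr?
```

Step-by-step execution trace:
1. try: `arr.append(3)` → arr = [3].
2. `num = 6 / 2` → num = 3.0. No exception raised.
3. `arr.append(int(num))` → arr = [3, 3].
4. `except ZeroDivisionError` is skipped (no exception was raised).
Result: [3, 3]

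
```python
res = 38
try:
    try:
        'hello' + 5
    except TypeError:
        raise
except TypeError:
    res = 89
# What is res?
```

Step-by-step execution trace:
1. Inner try: `'hello' + 5` raises TypeError.
2. Inner `except TypeError` matches; bare `raise` re-raises the same TypeError.
3. Outer `except TypeError` matches → res = 89.
Result: 89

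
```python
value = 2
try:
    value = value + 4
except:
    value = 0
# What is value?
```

Step-by-step execution trace:
1. value starts at 2.
2. try: `value = value + 4` → value = 6. No exception raised.
3. `except` is skipped.
Result: 6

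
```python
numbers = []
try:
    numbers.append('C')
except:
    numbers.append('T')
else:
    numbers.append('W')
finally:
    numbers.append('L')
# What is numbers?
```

Step-by-step execution trace:
1. try: `numbers.append('C')` → numbers = ['C']. No exception raised.
2. `except` is skipped.
3. `else` runs: `numbers.append('W')` → numbers = ['C', 'W'].
4. `finally` always runs: `numbers.append('L')` → numbers = ['C', 'W', 'L'].
Result: ['C', 'W', 'L']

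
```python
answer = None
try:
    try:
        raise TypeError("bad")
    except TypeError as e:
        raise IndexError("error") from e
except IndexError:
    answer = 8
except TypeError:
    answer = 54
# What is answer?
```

Step-by-step execution trace:
1. Inner try raises TypeError; inner `except TypeError as e` catches it.
2. `raise IndexError(...) from e` raises IndexError (TypeError is attached as __cause__, but only IndexError is active).
3. Outer `except IndexError` matches → answer = 8.
4. `except TypeError` is not reached.
Result: 8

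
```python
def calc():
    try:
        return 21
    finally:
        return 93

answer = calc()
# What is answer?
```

Step-by-step execution trace:
1. `calc()` enters try: `return 21` sets pending return value 21.
2. Before returning, `finally: return 93` runs and overrides the pending return.
3. calc() returns 93 → answer = 93.
Result: 93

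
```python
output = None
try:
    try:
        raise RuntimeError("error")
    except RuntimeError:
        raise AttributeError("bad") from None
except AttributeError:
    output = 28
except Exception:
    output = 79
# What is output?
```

Step-by-step execution trace:
1. Inner try raises RuntimeError; inner `except RuntimeError` catches it.
2. `raise AttributeError(...) from None` raises AttributeError (from None suppresses __context__, but the active exception is still AttributeError).
3. Outer `except AttributeError` matches → output = 28.
4. `except Exception` is not reached.
Result: 28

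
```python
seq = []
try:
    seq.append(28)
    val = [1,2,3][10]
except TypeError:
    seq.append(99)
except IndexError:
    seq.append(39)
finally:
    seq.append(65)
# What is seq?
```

Step-by-step execution trace:
1. try: `seq.append(28)` → seq = [28].
2. `val = [1,2,3][10]` raises IndexError.
3. `except TypeError` does not match IndexError; skipped.
4. `except IndexError` matches → `seq.append(39)` → seq = [28, 39].
5. finally always runs: `seq.append(65)` → seq = [28, 39, 65].
Result: [28, 39, 65]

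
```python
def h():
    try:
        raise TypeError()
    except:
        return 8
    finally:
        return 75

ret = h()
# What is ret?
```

Step-by-step execution trace:
1. `h()` enters try: `raise TypeError()` raises TypeError.
2. bare `except` matches → `return 8` sets pending return value 8.
3. Before returning, `finally: return 75` runs and overrides the pending return.
4. h() returns 75 → ret = 75.
Result: 75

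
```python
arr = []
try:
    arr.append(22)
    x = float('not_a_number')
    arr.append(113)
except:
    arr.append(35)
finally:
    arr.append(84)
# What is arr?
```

Step-by-step execution trace:
1. try: `arr.append(22)` → arr = [22].
2. `x = float('not_a_number')` raises ValueError; `arr.append(113)` is not reached.
3. bare `except` matches → `arr.append(35)` → arr = [22, 35].
4. finally always runs: `arr.append(84)` → arr = [22, 35, 84].
Result: [22, 35, 84]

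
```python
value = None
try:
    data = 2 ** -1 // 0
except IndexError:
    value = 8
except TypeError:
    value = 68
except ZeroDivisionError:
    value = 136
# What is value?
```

Step-by-step execution trace:
1. `data = 2 ** -1 // 0` raises ZeroDivisionError.
2. `except IndexError` does not match ZeroDivisionError; skipped.
3. `except TypeError` does not match ZeroDivisionError; skipped.
4. `except ZeroDivisionError` matches → value = 136.
Result: 136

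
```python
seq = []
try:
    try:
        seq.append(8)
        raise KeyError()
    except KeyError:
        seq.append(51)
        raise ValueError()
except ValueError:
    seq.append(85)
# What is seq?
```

Step-by-step execution trace:
1. Inner try: `seq.append(8)` → seq = [8].
2. `raise KeyError()` raises KeyError.
3. Inner `except KeyError` matches → `seq.append(51)` → seq = [8, 51].
4. `raise ValueError()` raises ValueError; propagates to outer try.
5. Outer `except ValueError` matches → `seq.append(85)` → seq = [8, 51, 85].
Result: [8, 51, 85]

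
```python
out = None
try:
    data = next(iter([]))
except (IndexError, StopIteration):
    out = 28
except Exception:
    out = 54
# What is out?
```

Step-by-step execution trace:
1. `data = next(iter([]))` raises StopIteration.
2. `except (IndexError, StopIteration)` matches (StopIteration is in the tuple) → out = 28.
3. `except Exception` is not reached.
Result: 28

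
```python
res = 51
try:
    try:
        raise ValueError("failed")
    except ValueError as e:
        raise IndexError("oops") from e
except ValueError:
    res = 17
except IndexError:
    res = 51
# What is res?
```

Step-by-step execution trace:
1. Inner try raises ValueError; inner `except ValueError as e` catches it.
2. `raise IndexError(...) from e` raises IndexError (ValueError is attached as __cause__, but only IndexError is active).
3. Outer `except ValueError` does not match IndexError; skipped.
4. Outer `except IndexError` matches → res = 51.
Result: 51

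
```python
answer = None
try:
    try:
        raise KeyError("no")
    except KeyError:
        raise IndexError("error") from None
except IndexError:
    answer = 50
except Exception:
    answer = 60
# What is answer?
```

Step-by-step execution trace:
1. Inner try raises KeyError; inner `except KeyError` catches it.
2. `raise IndexError(...) from None` raises IndexError (from None suppresses __context__, but the active exception is still IndexError).
3. Outer `except IndexError` matches → answer = 50.
4. `except Exception` is not reached.
Result: 50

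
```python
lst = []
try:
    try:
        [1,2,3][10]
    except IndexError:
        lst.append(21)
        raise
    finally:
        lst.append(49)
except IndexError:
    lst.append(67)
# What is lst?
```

Step-by-step execution trace:
1. Inner try: `[1,2,3][10]` raises IndexError.
2. Inner `except IndexError` matches → `lst.append(21)` → lst = [21].
3. bare `raise` re-raises IndexError.
4. Inner `finally` runs during unwinding: `lst.append(49)` → lst = [21, 49].
5. Outer `except IndexError` matches → `lst.append(67)` → lst = [21, 49, 67].
Result: [21, 49, 67]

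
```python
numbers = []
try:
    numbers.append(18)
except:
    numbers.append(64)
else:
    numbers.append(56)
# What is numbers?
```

Step-by-step execution trace:
1. try: `numbers.append(18)` → numbers = [18]. No exception raised.
2. `except` is skipped.
3. `else` runs (try completed without exception): `numbers.append(56)` → numbers = [18, 56].
Result: [18, 56]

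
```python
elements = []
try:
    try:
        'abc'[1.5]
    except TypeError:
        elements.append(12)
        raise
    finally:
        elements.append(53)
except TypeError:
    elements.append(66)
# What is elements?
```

Step-by-step execution trace:
1. Inner try: `'abc'[1.5]` raises TypeError.
2. Inner `except TypeError` matches → `elements.append(12)` → elements = [12].
3. bare `raise` re-raises TypeError.
4. Inner `finally` runs during unwinding: `elements.append(53)` → elements = [12, 53].
5. Outer `except TypeError` matches → `elements.append(66)` → elements = [12, 53, 66].
Result: [12, 53, 66]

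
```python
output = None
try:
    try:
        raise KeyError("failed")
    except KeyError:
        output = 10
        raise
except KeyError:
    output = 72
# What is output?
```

Step-by-step execution trace:
1. Inner try: `raise KeyError("failed")` raises KeyError.
2. Inner `except KeyError` matches → output = 10.
3. bare `raise` re-raises the same KeyError.
4. Outer `except KeyError` matches → output = 72.
Result: 72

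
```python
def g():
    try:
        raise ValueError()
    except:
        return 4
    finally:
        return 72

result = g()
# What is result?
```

Step-by-step execution trace:
1. `g()` enters try: `raise ValueError()` raises ValueError.
2. bare `except` matches → `return 4` sets pending return value 4.
3. Before returning, `finally: return 72` runs and overrides the pending return.
4. g() returns 72 → result = 72.
Result: 72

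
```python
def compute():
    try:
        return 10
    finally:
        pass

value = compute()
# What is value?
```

Step-by-step execution trace:
1. `compute()` enters try: `return 10` sets pending return value 10.
2. Before returning, `finally: pass` runs (no effect).
3. compute() returns 10 → value = 10.
Result: 10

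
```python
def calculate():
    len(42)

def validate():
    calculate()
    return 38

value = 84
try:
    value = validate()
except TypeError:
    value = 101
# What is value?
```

Step-by-step execution trace:
1. value starts at 84.
2. try: `validate()` calls `calculate()`.
3. `calculate()` evaluates `len(42)`, which raises TypeError; it propagates through validate (uncaught).
4. `return 38` in validate is not reached; the assignment to value does not complete.
5. `except TypeError` matches → value = 101.
Result: 101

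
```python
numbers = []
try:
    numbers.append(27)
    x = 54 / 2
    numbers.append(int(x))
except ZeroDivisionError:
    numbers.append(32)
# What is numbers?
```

Step-by-step execution trace:
1. try: `numbers.append(27)` → numbers = [27].
2. `x = 54 / 2` → x = 27.0. No exception raised.
3. `numbers.append(int(x))` → numbers = [27, 27].
4. `except ZeroDivisionError` is skipped (no exception was raised).
Result: [27, 27]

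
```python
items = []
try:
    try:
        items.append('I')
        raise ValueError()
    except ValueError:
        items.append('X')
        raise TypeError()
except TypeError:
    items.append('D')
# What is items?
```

Step-by-step execution trace:
1. Inner try: `items.append('I')` → items = ['I'].
2. `raise ValueError()` raises ValueError.
3. Inner `except ValueError` matches → `items.append('X')` → items = ['I', 'X'].
4. `raise TypeError()` raises TypeError; propagates to outer try.
5. Outer `except TypeError` matches → `items.append('D')` → items = ['I', 'X', 'D'].
Result: ['I', 'X', 'D']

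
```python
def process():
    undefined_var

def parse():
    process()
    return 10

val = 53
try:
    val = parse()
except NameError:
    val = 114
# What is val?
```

Step-by-step execution trace:
1. val starts at 53.
2. try: `parse()` calls `process()`.
3. `process()` evaluates `undefined_var`, which raises NameError; it propagates through parse (uncaught).
4. `return 10` in parse is not reached; the assignment to val does not complete.
5. `except NameError` matches → val = 114.
Result: 114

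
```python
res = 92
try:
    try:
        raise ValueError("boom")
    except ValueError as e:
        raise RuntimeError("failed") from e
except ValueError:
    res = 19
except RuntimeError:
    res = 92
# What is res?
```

Step-by-step execution trace:
1. Inner try raises ValueError; inner `except ValueError as e` catches it.
2. `raise RuntimeError(...) from e` raises RuntimeError (ValueError is attached as __cause__, but only RuntimeError is active).
3. Outer `except ValueError` does not match RuntimeError; skipped.
4. Outer `except RuntimeError` matches → res = 92.
Result: 92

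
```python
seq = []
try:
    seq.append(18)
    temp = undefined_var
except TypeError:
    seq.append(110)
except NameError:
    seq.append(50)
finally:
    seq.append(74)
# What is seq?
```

Step-by-step execution trace:
1. try: `seq.append(18)` → seq = [18].
2. `temp = undefined_var` raises NameError.
3. `except TypeError` does not match NameError; skipped.
4. `except NameError` matches → `seq.append(50)` → seq = [18, 50].
5. finally always runs: `seq.append(74)` → seq = [18, 50, 74].
Result: [18, 50, 74]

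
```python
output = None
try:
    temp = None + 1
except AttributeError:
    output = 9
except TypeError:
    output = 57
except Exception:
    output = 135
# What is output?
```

Step-by-step execution trace:
1. `temp = None + 1` raises TypeError.
2. `except AttributeError` does not match TypeError; skipped.
3. `except TypeError` matches → output = 57.
4. Remaining except clauses are skipped.
Result: 57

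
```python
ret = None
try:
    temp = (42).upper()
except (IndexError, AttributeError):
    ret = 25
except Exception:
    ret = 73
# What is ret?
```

Step-by-step execution trace:
1. `temp = (42).upper()` raises AttributeError.
2. `except (IndexError, AttributeError)` matches (AttributeError is in the tuple) → ret = 25.
3. `except Exception` is not reached.
Result: 25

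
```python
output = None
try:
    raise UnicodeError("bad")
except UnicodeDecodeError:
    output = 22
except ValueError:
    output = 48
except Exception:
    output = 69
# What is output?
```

Step-by-step execution trace:
1. `raise UnicodeError(...)` raises UnicodeError.
2. `except UnicodeDecodeError` does not match (UnicodeError is not a subclass of UnicodeDecodeError); skipped.
3. `except ValueError` matches (UnicodeError is a subclass of ValueError) → output = 48.
4. `except Exception` is not reached.
Result: 48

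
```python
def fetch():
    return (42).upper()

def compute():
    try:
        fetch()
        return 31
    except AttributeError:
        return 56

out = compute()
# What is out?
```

Step-by-step execution trace:
1. `compute()` calls `fetch()`.
2. `fetch()` evaluates `(42).upper()`, which raises AttributeError; it propagates to the caller.
3. `return 31` is not reached.
4. `except AttributeError` in compute matches → returns 56.
5. out = 56.
Result: 56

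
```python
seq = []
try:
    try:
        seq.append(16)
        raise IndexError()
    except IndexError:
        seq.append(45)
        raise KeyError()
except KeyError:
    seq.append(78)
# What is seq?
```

Step-by-step execution trace:
1. Inner try: `seq.append(16)` → seq = [16].
2. `raise IndexError()` raises IndexError.
3. Inner `except IndexError` matches → `seq.append(45)` → seq = [16, 45].
4. `raise KeyError()` raises KeyError; propagates to outer try.
5. Outer `except KeyError` matches → `seq.append(78)` → seq = [16, 45, 78].
Result: [16, 45, 78]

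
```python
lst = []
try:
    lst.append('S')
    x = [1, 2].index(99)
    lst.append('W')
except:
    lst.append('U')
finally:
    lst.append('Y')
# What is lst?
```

Step-by-step execution trace:
1. try: `lst.append('S')` → lst = ['S'].
2. `x = [1, 2].index(99)` raises ValueError; `lst.append('W')` is not reached.
3. bare `except` matches → `lst.append('U')` → lst = ['S', 'U'].
4. finally always runs: `lst.append('Y')` → lst = ['S', 'U', 'Y'].
Result: ['S', 'U', 'Y']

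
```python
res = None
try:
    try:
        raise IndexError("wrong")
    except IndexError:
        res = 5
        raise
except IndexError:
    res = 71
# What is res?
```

Step-by-step execution trace:
1. Inner try: `raise IndexError("wrong")` raises IndexError.
2. Inner `except IndexError` matches → res = 5.
3. bare `raise` re-raises the same IndexError.
4. Outer `except IndexError` matches → res = 71.
Result: 71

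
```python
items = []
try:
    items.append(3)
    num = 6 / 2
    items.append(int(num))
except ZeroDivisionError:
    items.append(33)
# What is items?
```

Step-by-step execution trace:
1. try: `items.append(3)` → items = [3].
2. `num = 6 / 2` → num = 3.0. No exception raised.
3. `items.append(int(num))` → items = [3, 3].
4. `except ZeroDivisionError` is skipped (no exception was raised).
Result: [3, 3]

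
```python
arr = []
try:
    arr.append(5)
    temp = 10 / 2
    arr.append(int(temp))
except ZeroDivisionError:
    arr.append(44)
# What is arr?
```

Step-by-step execution trace:
1. try: `arr.append(5)` → arr = [5].
2. `temp = 10 / 2` → temp = 5.0. No exception raised.
3. `arr.append(int(temp))` → arr = [5, 5].
4. `except ZeroDivisionError` is skipped (no exception was raised).
Result: [5, 5]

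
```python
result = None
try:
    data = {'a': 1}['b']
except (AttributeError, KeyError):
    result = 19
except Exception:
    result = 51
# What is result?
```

Step-by-step execution trace:
1. `data = {'a': 1}['b']` raises KeyError.
2. `except (AttributeError, KeyError)` matches (KeyError is in the tuple) → result = 19.
3. `except Exception` is not reached.
Result: 19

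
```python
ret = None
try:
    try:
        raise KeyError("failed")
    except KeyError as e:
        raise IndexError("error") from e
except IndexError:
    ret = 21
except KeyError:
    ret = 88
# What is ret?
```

Step-by-step execution trace:
1. Inner try raises KeyError; inner `except KeyError as e` catches it.
2. `raise IndexError(...) from e` raises IndexError (KeyError is attached as __cause__, but only IndexError is active).
3. Outer `except IndexError` matches → ret = 21.
4. `except KeyError` is not reached.
Result: 21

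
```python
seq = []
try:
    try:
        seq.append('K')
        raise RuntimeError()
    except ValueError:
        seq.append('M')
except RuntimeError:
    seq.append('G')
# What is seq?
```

Step-by-step execution trace:
1. Inner try: `seq.append('K')` → seq = ['K'].
2. `raise RuntimeError()` raises RuntimeError.
3. Inner `except ValueError` does not match RuntimeError; exception propagates to outer try.
4. Outer `except RuntimeError` matches → `seq.append('G')` → seq = ['K', 'G'].
Result: ['K', 'G']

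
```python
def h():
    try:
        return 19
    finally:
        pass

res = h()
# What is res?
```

Step-by-step execution trace:
1. `h()` enters try: `return 19` sets pending return value 19.
2. Before returning, `finally: pass` runs (no effect).
3. h() returns 19 → res = 19.
Result: 19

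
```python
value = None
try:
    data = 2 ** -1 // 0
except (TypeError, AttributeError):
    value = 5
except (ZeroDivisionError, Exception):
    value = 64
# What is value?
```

Step-by-step execution trace:
1. `data = 2 ** -1 // 0` raises ZeroDivisionError.
2. `except (TypeError, AttributeError)` does not match ZeroDivisionError; skipped.
3. `except (ZeroDivisionError, Exception)` matches (ZeroDivisionError is in the tuple) → value = 64.
Result: 64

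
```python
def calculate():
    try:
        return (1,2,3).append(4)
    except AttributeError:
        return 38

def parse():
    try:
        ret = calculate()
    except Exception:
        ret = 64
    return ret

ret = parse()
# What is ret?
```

Step-by-step execution trace:
1. `parse()` calls `calculate()`.
2. In calculate: `(1,2,3).append(4)` raises AttributeError; `except AttributeError` catches it → returns 38.
3. In parse: `ret = calculate()` → ret = 38. No exception reaches parse.
4. `except Exception` is skipped; parse returns 38.
5. ret = 38.
Result: 38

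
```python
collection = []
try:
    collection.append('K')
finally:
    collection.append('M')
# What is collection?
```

Step-by-step execution trace:
1. try: `collection.append('K')` → collection = ['K'].
2. The try body completes without raising.
3. finally always runs: `collection.append('M')` → collection = ['K', 'M'].
Result: ['K', 'M']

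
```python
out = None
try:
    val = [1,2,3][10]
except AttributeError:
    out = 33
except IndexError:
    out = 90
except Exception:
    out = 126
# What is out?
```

Step-by-step execution trace:
1. `val = [1,2,3][10]` raises IndexError.
2. `except AttributeError` does not match IndexError; skipped.
3. `except IndexError` matches → out = 90.
4. Remaining except clauses are skipped.
Result: 90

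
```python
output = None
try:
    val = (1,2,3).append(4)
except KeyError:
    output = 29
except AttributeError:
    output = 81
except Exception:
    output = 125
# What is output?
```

Step-by-step execution trace:
1. `val = (1,2,3).append(4)` raises AttributeError.
2. `except KeyError` does not match AttributeError; skipped.
3. `except AttributeError` matches → output = 81.
4. Remaining except clauses are skipped.
Result: 81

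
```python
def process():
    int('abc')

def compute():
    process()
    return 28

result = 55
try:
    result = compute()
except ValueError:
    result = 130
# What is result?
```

Step-by-step execution trace:
1. result starts at 55.
2. try: `compute()` calls `process()`.
3. `process()` evaluates `int('abc')`, which raises ValueError; it propagates through compute (uncaught).
4. `return 28` in compute is not reached; the assignment to result does not complete.
5. `except ValueError` matches → result = 130.
Result: 130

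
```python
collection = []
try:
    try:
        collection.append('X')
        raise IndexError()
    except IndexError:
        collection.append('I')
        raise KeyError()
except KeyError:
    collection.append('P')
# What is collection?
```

Step-by-step execution trace:
1. Inner try: `collection.append('X')` → collection = ['X'].
2. `raise IndexError()` raises IndexError.
3. Inner `except IndexError` matches → `collection.append('I')` → collection = ['X', 'I'].
4. `raise KeyError()` raises KeyError; propagates to outer try.
5. Outer `except KeyError` matches → `collection.append('P')` → collection = ['X', 'I', 'P'].
Result: ['X', 'I', 'P']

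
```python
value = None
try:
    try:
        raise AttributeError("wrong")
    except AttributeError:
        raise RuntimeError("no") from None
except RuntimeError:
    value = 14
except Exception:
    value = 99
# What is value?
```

Step-by-step execution trace:
1. Inner try raises AttributeError; inner `except AttributeError` catches it.
2. `raise RuntimeError(...) from None` raises RuntimeError (from None suppresses __context__, but the active exception is still RuntimeError).
3. Outer `except RuntimeError` matches → value = 14.
4. `except Exception` is not reached.
Result: 14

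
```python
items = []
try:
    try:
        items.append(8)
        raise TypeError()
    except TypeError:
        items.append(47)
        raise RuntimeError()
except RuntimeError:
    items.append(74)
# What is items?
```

Step-by-step execution trace:
1. Inner try: `items.append(8)` → items = [8].
2. `raise TypeError()` raises TypeError.
3. Inner `except TypeError` matches → `items.append(47)` → items = [8, 47].
4. `raise RuntimeError()` raises RuntimeError; propagates to outer try.
5. Outer `except RuntimeError` matches → `items.append(74)` → items = [8, 47, 74].
Result: [8, 47, 74]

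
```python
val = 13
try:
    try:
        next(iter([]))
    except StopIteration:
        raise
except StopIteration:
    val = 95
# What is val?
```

Step-by-step execution trace:
1. Inner try: `next(iter([]))` raises StopIteration.
2. Inner `except StopIteration` matches; bare `raise` re-raises the same StopIteration.
3. Outer `except StopIteration` matches → val = 95.
Result: 95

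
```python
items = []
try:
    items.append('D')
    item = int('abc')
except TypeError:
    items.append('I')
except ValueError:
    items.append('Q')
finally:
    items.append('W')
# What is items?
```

Step-by-step execution trace:
1. try: `items.append('D')` → items = ['D'].
2. `item = int('abc')` raises ValueError.
3. `except TypeError` does not match ValueError; skipped.
4. `except ValueError` matches → `items.append('Q')` → items = ['D', 'Q'].
5. finally always runs: `items.append('W')` → items = ['D', 'Q', 'W'].
Result: ['D', 'Q', 'W']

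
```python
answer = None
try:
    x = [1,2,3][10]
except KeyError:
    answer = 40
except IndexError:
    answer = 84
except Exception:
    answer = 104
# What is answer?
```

Step-by-step execution trace:
1. `x = [1,2,3][10]` raises IndexError.
2. `except KeyError` does not match IndexError; skipped.
3. `except IndexError` matches → answer = 84.
4. Remaining except clauses are skipped.
Result: 84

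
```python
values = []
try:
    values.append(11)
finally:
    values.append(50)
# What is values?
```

Step-by-step execution trace:
1. try: `values.append(11)` → values = [11].
2. The try body completes without raising.
3. finally always runs: `values.append(50)` → values = [11, 50].
Result: [11, 50]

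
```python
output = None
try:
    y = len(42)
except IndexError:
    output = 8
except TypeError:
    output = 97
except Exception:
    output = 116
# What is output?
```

Step-by-step execution trace:
1. `y = len(42)` raises TypeError.
2. `except IndexError` does not match TypeError; skipped.
3. `except TypeError` matches → output = 97.
4. Remaining except clauses are skipped.
Result: 97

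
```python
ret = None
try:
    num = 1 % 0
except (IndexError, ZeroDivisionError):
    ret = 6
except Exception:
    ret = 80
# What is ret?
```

Step-by-step execution trace:
1. `num = 1 % 0` raises ZeroDivisionError.
2. `except (IndexError, ZeroDivisionError)` matches (ZeroDivisionError is in the tuple) → ret = 6.
3. `except Exception` is not reached.
Result: 6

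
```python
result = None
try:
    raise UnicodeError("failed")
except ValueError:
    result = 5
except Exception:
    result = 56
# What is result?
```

Step-by-step execution trace:
1. `raise UnicodeError(...)` raises UnicodeError.
2. `except ValueError` matches (UnicodeError is a subclass of ValueError) → result = 5.
3. `except Exception` is not reached.
Result: 5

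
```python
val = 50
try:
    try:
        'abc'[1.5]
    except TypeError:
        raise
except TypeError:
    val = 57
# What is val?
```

Step-by-step execution trace:
1. Inner try: `'abc'[1.5]` raises TypeError.
2. Inner `except TypeError` matches; bare `raise` re-raises the same TypeError.
3. Outer `except TypeError` matches → val = 57.
Result: 57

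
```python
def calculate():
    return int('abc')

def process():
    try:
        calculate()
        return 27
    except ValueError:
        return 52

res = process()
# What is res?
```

Step-by-step execution trace:
1. `process()` calls `calculate()`.
2. `calculate()` evaluates `int('abc')`, which raises ValueError; it propagates to the caller.
3. `return 27` is not reached.
4. `except ValueError` in process matches → returns 52.
5. res = 52.
Result: 52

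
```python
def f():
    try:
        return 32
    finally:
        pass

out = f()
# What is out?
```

Step-by-step execution trace:
1. `f()` enters try: `return 32` sets pending return value 32.
2. Before returning, `finally: pass` runs (no effect).
3. f() returns 32 → out = 32.
Result: 32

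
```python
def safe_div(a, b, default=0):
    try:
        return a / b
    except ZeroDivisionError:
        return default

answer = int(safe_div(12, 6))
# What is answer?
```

Step-by-step execution trace:
1. `safe_div(12, 6)` enters try: `return 12 / 6` → returns 2.0. No exception raised.
2. `except ZeroDivisionError` is skipped.
3. `int(2.0)` → 2 → answer = 2.
Result: 2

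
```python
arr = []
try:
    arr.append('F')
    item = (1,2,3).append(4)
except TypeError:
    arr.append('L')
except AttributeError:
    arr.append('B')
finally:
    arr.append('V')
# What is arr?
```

Step-by-step execution trace:
1. try: `arr.append('F')` → arr = ['F'].
2. `item = (1,2,3).append(4)` raises AttributeError.
3. `except TypeError` does not match AttributeError; skipped.
4. `except AttributeError` matches → `arr.append('B')` → arr = ['F', 'B'].
5. finally always runs: `arr.append('V')` → arr = ['F', 'B', 'V'].
Result: ['F', 'B', 'V']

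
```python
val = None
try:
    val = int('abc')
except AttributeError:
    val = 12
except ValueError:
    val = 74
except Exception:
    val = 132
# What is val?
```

Step-by-step execution trace:
1. `val = int('abc')` raises ValueError.
2. `except AttributeError` does not match ValueError; skipped.
3. `except ValueError` matches → val = 74.
4. Remaining except clauses are skipped.
Result: 74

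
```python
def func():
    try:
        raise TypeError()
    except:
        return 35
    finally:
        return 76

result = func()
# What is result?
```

Step-by-step execution trace:
1. `func()` enters try: `raise TypeError()` raises TypeError.
2. bare `except` matches → `return 35` sets pending return value 35.
3. Before returning, `finally: return 76` runs and overrides the pending return.
4. func() returns 76 → result = 76.
Result: 76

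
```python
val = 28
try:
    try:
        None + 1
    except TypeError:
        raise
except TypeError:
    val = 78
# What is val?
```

Step-by-step execution trace:
1. Inner try: `None + 1` raises TypeError.
2. Inner `except TypeError` matches; bare `raise` re-raises the same TypeError.
3. Outer `except TypeError` matches → val = 78.
Result: 78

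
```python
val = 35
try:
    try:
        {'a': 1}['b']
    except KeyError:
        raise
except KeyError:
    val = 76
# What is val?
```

Step-by-step execution trace:
1. Inner try: `{'a': 1}['b']` raises KeyError.
2. Inner `except KeyError` matches; bare `raise` re-raises the same KeyError.
3. Outer `except KeyError` matches → val = 76.
Result: 76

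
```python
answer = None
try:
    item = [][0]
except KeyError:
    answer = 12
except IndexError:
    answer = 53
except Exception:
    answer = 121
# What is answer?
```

Step-by-step execution trace:
1. `item = [][0]` raises IndexError.
2. `except KeyError` does not match IndexError; skipped.
3. `except IndexError` matches → answer = 53.
4. Remaining except clauses are skipped.
Result: 53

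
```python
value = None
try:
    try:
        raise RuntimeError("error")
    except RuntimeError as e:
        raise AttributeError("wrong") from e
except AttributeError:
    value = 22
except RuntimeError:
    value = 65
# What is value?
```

Step-by-step execution trace:
1. Inner try raises RuntimeError; inner `except RuntimeError as e` catches it.
2. `raise AttributeError(...) from e` raises AttributeError (RuntimeError is attached as __cause__, but only AttributeError is active).
3. Outer `except AttributeError` matches → value = 22.
4. `except RuntimeError` is not reached.
Result: 22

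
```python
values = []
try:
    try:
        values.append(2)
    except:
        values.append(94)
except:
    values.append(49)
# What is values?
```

Step-by-step execution trace:
1. Inner try: `values.append(2)` → values = [2]. No exception raised.
2. Inner `except` is skipped.
3. Inner try completes normally; outer `except` is skipped.
Result: [2]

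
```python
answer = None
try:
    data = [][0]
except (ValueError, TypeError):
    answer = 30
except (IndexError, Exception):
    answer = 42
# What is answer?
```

Step-by-step execution trace:
1. `data = [][0]` raises IndexError.
2. `except (ValueError, TypeError)` does not match IndexError; skipped.
3. `except (IndexError, Exception)` matches (IndexError is in the tuple) → answer = 42.
Result: 42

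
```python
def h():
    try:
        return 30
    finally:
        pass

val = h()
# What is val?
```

Step-by-step execution trace:
1. `h()` enters try: `return 30` sets pending return value 30.
2. Before returning, `finally: pass` runs (no effect).
3. h() returns 30 → val = 30.
Result: 30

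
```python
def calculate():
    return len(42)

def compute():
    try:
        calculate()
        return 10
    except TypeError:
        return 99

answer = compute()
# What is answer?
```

Step-by-step execution trace:
1. `compute()` calls `calculate()`.
2. `calculate()` evaluates `len(42)`, which raises TypeError; it propagates to the caller.
3. `return 10` is not reached.
4. `except TypeError` in compute matches → returns 99.
5. answer = 99.
Result: 99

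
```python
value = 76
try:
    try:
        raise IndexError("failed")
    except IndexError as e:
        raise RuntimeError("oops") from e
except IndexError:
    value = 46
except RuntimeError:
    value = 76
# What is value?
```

Step-by-step execution trace:
1. Inner try raises IndexError; inner `except IndexError as e` catches it.
2. `raise RuntimeError(...) from e` raises RuntimeError (IndexError is attached as __cause__, but only RuntimeError is active).
3. Outer `except IndexError` does not match RuntimeError; skipped.
4. Outer `except RuntimeError` matches → value = 76.
Result: 76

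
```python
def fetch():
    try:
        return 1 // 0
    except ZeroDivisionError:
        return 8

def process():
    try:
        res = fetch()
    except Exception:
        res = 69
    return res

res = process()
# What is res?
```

Step-by-step execution trace:
1. `process()` calls `fetch()`.
2. In fetch: `1 // 0` raises ZeroDivisionError; `except ZeroDivisionError` catches it → returns 8.
3. In process: `res = fetch()` → res = 8. No exception reaches process.
4. `except Exception` is skipped; process returns 8.
5. res = 8.
Result: 8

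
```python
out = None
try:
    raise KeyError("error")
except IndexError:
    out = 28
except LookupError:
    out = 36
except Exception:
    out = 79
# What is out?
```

Step-by-step execution trace:
1. `raise KeyError(...)` raises KeyError.
2. `except IndexError` does not match (KeyError is not a subclass of IndexError); skipped.
3. `except LookupError` matches (KeyError is a subclass of LookupError) → out = 36.
4. `except Exception` is not reached.
Result: 36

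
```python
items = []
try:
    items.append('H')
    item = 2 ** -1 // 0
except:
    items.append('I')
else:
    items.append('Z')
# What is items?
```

Step-by-step execution trace:
1. try: `items.append('H')` → items = ['H'].
2. `item = 2 ** -1 // 0` raises ZeroDivisionError.
3. bare `except` matches → `items.append('I')` → items = ['H', 'I'].
4. `else` is skipped (an exception was raised).
Result: ['H', 'I']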